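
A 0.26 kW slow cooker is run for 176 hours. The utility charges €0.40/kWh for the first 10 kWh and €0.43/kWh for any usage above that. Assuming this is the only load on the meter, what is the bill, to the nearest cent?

Energy = 0.26 kW × 176 h = 45.76 kWh
Tier 1 (0–10 kWh): 10 × €0.40 = €4
Above 10 kWh: 35.76 × €0.43 = €15.3768
Bill = €19.38

€19.38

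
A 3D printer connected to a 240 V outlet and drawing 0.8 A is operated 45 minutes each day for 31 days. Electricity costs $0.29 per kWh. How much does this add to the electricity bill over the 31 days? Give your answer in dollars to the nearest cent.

Power = 0.8 A × 240 V = 192 W = 0.192 kW
Runtime = 45 min × 31 = 1395 min = 23.25 h
Energy = 0.192 kW × 23.25 h = 4.464 kWh
Cost = 4.464 kWh × $0.29/kWh = $1.29

$1.29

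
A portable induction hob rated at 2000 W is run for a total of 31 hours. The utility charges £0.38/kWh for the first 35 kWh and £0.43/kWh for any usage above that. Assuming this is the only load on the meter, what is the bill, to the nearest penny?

Energy = 2 kW × 31 h = 62 kWh
Tier 1 (0–35 kWh): 35 × £0.38 = £13.3
Above 35 kWh: 27 × £0.43 = £11.61
Bill = £24.91

£24.91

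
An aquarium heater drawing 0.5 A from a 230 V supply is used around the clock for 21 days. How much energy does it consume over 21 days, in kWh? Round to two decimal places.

57.96 kWh

Power = 0.5 A × 230 V = 115 W = 0.115 kW
Runtime = 24 h × 21 = 504 h
Energy = 0.115 kW × 504 h = 57.96 kWh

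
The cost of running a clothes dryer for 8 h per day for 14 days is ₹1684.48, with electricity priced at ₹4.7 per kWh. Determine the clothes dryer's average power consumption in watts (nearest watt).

Energy = ₹1684.48 ÷ ₹4.7/kWh = 358.4 kWh
Runtime = 8 h/day × 14 days = 112 h
Power = 358.4 kWh ÷ 112 h = 3.2 kW = 3200 W

3200 W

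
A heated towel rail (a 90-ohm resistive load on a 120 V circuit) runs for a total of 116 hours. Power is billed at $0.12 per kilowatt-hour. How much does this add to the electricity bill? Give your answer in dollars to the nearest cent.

Power = V²/R = 120²/90 = 160 W = 0.16 kW
Energy = 0.16 kW × 116 h = 18.56 kWh
Cost = 18.56 kWh × $0.12/kWh = $2.23

$2.23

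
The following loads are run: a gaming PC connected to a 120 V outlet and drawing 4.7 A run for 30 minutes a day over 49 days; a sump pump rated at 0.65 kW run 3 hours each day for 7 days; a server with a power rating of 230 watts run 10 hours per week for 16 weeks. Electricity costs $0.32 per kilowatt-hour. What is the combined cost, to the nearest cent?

$20.57

gaming PC: Power = 4.7 A × 120 V = 564 W = 0.564 kW
gaming PC: Runtime = 30 min × 49 = 1470 min = 24.5 h
gaming PC: 0.564 kW × 24.5 h = 13.818 kWh
sump pump: Runtime = 3 h/day × 7 days = 21 h
sump pump: 0.65 kW × 21 h = 13.65 kWh
server: Runtime = 10 h/week × 16 weeks = 160 h
server: 0.23 kW × 160 h = 36.8 kWh
Total energy = 64.268 kWh
Cost = 64.268 × $0.32 = $20.57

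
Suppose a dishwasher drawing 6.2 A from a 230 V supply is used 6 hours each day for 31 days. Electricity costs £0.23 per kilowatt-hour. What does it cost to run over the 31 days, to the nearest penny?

£61.00

Power = 6.2 A × 230 V = 1426 W = 1.426 kW
Runtime = 6 h/day × 31 days = 186 h
Energy = 1.426 kW × 186 h = 265.236 kWh
Cost = 265.236 kWh × £0.23/kWh = £61.00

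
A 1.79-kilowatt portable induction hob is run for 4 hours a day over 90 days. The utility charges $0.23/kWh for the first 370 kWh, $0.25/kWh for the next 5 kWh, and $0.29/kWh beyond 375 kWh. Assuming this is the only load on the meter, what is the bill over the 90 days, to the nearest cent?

$164.48

Runtime = 4 h/day × 90 days = 360 h
Energy = 1.79 kW × 360 h = 644.4 kWh
Tier 1 (0–370 kWh): 370 × $0.23 = $85.1
Tier 2 (370–375 kWh): 5 × $0.25 = $1.25
Above 375 kWh: 269.4 × $0.29 = $78.126
Bill = $164.48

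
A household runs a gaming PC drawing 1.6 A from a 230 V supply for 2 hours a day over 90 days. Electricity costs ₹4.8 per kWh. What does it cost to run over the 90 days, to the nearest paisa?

₹317.95

Power = 1.6 A × 230 V = 368 W = 0.368 kW
Runtime = 2 h/day × 90 days = 180 h
Energy = 0.368 kW × 180 h = 66.24 kWh
Cost = 66.24 kWh × ₹4.8/kWh = ₹317.95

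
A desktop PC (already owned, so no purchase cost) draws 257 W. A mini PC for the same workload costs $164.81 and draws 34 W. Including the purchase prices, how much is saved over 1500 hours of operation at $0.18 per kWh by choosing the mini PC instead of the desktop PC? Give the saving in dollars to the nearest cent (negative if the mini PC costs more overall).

desktop PC: $0.00 + (257/1000) kW × 1500 h × $0.18 = $0.00 + $69.39 = $69.39
mini PC: $164.81 + (34/1000) kW × 1500 h × $0.18 = $164.81 + $9.18 = $173.99
Saving = $69.39 − $173.99 = −$104.6

-$104.60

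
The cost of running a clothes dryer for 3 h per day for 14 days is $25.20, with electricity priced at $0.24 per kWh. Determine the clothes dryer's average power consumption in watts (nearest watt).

2500 W

Energy = $25.20 ÷ $0.24/kWh = 105 kWh
Runtime = 3 h/day × 14 days = 42 h
Power = 105 kWh ÷ 42 h = 2.5 kW = 2500 W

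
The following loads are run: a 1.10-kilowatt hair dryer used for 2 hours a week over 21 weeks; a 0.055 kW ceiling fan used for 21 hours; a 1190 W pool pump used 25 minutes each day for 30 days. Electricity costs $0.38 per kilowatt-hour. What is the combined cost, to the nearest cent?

$23.65

hair dryer: Runtime = 2 h/week × 21 weeks = 42 h
hair dryer: 1.1 kW × 42 h = 46.2 kWh
ceiling fan: 0.055 kW × 21 h = 1.155 kWh
pool pump: Runtime = 25 min × 30 = 750 min = 12.5 h
pool pump: 1.19 kW × 12.5 h = 14.875 kWh
Total energy = 62.23 kWh
Cost = 62.23 × $0.38 = $23.65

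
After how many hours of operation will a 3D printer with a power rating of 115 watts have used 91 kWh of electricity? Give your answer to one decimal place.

Hours = 91 kWh ÷ 0.115 kW = 791.3 h

791.3 h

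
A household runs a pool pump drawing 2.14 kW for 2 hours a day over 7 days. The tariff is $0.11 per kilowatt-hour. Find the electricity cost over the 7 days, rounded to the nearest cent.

$3.30

Runtime = 2 h/day × 7 days = 14 h
Energy = 2.14 kW × 14 h = 29.96 kWh
Cost = 29.96 kWh × $0.11/kWh = $3.30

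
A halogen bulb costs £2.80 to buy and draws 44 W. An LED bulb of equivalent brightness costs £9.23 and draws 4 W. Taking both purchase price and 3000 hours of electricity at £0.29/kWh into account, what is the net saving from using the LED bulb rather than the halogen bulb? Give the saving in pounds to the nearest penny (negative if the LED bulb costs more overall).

halogen bulb: £2.80 + (44/1000) kW × 3000 h × £0.29 = £2.80 + £38.28 = £41.08
LED bulb: £9.23 + (4/1000) kW × 3000 h × £0.29 = £9.23 + £3.48 = £12.71
Saving = £41.08 − £12.71 = £28.37

£28.37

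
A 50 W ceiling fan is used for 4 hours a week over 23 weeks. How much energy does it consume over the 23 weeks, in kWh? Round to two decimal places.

4.60 kWh

Runtime = 4 h/week × 23 weeks = 92 h
Energy = 0.05 kW × 92 h = 4.6 kWh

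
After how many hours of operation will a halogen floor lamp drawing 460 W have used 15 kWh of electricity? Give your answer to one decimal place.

32.6 h

Hours = 15 kWh ÷ 0.46 kW = 32.6 h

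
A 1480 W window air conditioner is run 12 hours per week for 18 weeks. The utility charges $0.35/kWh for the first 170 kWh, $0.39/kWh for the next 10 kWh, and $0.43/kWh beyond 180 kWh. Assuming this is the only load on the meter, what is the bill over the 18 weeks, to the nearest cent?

Runtime = 12 h/week × 18 weeks = 216 h
Energy = 1.48 kW × 216 h = 319.68 kWh
Tier 1 (0–170 kWh): 170 × $0.35 = $59.5
Tier 2 (170–180 kWh): 10 × $0.39 = $3.9
Above 180 kWh: 139.68 × $0.43 = $60.0624
Bill = $123.46

$123.46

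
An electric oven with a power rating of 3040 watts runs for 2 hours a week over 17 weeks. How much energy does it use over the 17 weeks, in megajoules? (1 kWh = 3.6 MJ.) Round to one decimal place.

372.1 MJ

Runtime = 2 h/week × 17 weeks = 34 h
Energy = 3.04 kW × 34 h = 103.36 kWh
= 103.36 × 3.6 MJ = 372.1 MJ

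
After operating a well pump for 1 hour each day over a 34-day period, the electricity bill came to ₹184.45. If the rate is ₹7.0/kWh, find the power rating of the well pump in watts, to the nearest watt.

Energy = ₹184.45 ÷ ₹7.0/kWh = 26.35 kWh
Runtime = 1 h/day × 34 days = 34 h
Power = 26.35 kWh ÷ 34 h = 0.775 kW = 775 W

775 W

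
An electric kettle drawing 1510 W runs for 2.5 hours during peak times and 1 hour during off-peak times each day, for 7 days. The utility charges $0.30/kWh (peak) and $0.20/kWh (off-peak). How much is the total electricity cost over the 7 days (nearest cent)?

$10.04

Peak energy = 1.51 kW × 2.5 h × 7 = 26.425 kWh
Off-peak energy = 1.51 kW × 1 h × 7 = 10.57 kWh
Cost = 26.425 × $0.30 + 10.57 × $0.20 = $7.9275 + $2.114 = $10.04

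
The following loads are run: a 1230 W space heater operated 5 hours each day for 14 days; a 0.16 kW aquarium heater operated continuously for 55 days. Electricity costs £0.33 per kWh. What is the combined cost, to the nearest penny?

space heater: Runtime = 5 h/day × 14 days = 70 h
space heater: 1.23 kW × 70 h = 86.1 kWh
aquarium heater: Runtime = 24 h × 55 = 1320 h
aquarium heater: 0.16 kW × 1320 h = 211.2 kWh
Total energy = 297.3 kWh
Cost = 297.3 × £0.33 = £98.11

£98.11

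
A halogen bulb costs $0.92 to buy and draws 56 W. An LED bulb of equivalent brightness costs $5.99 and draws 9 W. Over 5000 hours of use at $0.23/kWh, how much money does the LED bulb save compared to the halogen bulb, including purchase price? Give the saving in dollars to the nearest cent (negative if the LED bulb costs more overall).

$48.98

halogen bulb: $0.92 + (56/1000) kW × 5000 h × $0.23 = $0.92 + $64.4 = $65.32
LED bulb: $5.99 + (9/1000) kW × 5000 h × $0.23 = $5.99 + $10.35 = $16.34
Saving = $65.32 − $16.34 = $48.98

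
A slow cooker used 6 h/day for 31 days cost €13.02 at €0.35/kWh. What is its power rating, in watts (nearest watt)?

200 W

Energy = €13.02 ÷ €0.35/kWh = 37.2 kWh
Runtime = 6 h/day × 31 days = 186 h
Power = 37.2 kWh ÷ 186 h = 0.2 kW = 200 W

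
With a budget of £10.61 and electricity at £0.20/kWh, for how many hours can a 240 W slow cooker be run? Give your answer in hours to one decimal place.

221.0 h

Energy available = £10.61 ÷ £0.20/kWh = 53.05 kWh
Hours = 53.05 kWh ÷ 0.24 kW = 221.0 h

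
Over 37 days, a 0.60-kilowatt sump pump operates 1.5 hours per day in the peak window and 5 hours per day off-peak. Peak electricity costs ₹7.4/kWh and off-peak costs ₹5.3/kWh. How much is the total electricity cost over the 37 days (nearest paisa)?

₹834.72

Peak energy = 0.6 kW × 1.5 h × 37 = 33.3 kWh
Off-peak energy = 0.6 kW × 5 h × 37 = 111 kWh
Cost = 33.3 × ₹7.4 + 111 × ₹5.3 = ₹246.42 + ₹588.3 = ₹834.72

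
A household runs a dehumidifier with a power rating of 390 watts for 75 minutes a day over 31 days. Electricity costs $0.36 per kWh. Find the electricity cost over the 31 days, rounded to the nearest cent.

$5.44

Runtime = 75 min × 31 = 2325 min = 38.75 h
Energy = 0.39 kW × 38.75 h = 15.1125 kWh
Cost = 15.1125 kWh × $0.36/kWh = $5.44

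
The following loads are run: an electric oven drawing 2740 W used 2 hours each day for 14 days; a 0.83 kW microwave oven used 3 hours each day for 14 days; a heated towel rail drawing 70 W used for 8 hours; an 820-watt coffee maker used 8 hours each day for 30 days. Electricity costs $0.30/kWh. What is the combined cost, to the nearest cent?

electric oven: Runtime = 2 h/day × 14 days = 28 h
electric oven: 2.74 kW × 28 h = 76.72 kWh
microwave oven: Runtime = 3 h/day × 14 days = 42 h
microwave oven: 0.83 kW × 42 h = 34.86 kWh
heated towel rail: 0.07 kW × 8 h = 0.56 kWh
coffee maker: Runtime = 8 h/day × 30 days = 240 h
coffee maker: 0.82 kW × 240 h = 196.8 kWh
Total energy = 308.94 kWh
Cost = 308.94 × $0.30 = $92.68

$92.68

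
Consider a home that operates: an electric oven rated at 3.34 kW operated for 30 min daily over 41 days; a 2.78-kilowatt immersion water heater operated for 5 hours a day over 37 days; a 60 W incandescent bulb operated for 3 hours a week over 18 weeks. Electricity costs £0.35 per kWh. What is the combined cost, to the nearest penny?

£205.10

electric oven: Runtime = 30 min × 41 = 1230 min = 20.5 h
electric oven: 3.34 kW × 20.5 h = 68.47 kWh
immersion water heater: Runtime = 5 h/day × 37 days = 185 h
immersion water heater: 2.78 kW × 185 h = 514.3 kWh
incandescent bulb: Runtime = 3 h/week × 18 weeks = 54 h
incandescent bulb: 0.06 kW × 54 h = 3.24 kWh
Total energy = 586.01 kWh
Cost = 586.01 × £0.35 = £205.10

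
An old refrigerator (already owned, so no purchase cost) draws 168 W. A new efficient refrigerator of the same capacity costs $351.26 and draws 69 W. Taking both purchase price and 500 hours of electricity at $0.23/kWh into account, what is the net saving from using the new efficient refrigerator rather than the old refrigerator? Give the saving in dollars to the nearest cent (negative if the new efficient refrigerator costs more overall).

-$339.88

old refrigerator: $0.00 + (168/1000) kW × 500 h × $0.23 = $0.00 + $19.32 = $19.32
new efficient refrigerator: $351.26 + (69/1000) kW × 500 h × $0.23 = $351.26 + $7.935 = $359.195
Saving = $19.32 − $359.195 = −$339.875 → -$339.88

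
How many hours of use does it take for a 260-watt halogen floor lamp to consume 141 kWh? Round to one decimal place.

Hours = 141 kWh ÷ 0.26 kW = 542.3 h

542.3 h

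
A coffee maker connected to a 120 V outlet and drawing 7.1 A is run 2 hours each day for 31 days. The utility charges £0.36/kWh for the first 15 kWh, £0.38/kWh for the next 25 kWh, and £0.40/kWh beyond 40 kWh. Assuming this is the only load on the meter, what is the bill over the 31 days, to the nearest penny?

£20.03

Power = 7.1 A × 120 V = 852 W = 0.852 kW
Runtime = 2 h/day × 31 days = 62 h
Energy = 0.852 kW × 62 h = 52.824 kWh
Tier 1 (0–15 kWh): 15 × £0.36 = £5.4
Tier 2 (15–40 kWh): 25 × £0.38 = £9.5
Above 40 kWh: 12.824 × £0.40 = £5.1296
Bill = £20.03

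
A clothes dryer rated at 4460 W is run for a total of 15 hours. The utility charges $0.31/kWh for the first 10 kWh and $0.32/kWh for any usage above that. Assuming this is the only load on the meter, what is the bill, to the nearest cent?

Energy = 4.46 kW × 15 h = 66.9 kWh
Tier 1 (0–10 kWh): 10 × $0.31 = $3.1
Above 10 kWh: 56.9 × $0.32 = $18.208
Bill = $21.31

$21.31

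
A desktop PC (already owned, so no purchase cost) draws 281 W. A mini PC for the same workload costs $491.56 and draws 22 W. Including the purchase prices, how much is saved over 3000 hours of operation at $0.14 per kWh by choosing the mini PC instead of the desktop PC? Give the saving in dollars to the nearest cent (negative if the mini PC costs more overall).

-$382.78

desktop PC: $0.00 + (281/1000) kW × 3000 h × $0.14 = $0.00 + $118.02 = $118.02
mini PC: $491.56 + (22/1000) kW × 3000 h × $0.14 = $491.56 + $9.24 = $500.8
Saving = $118.02 − $500.8 = −$382.78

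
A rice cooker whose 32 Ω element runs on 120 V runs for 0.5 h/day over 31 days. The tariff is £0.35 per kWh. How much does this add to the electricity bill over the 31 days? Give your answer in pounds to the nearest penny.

Power = V²/R = 120²/32 = 450 W = 0.45 kW
Runtime = 0.5 h/day × 31 days = 15.5 h
Energy = 0.45 kW × 15.5 h = 6.975 kWh
Cost = 6.975 kWh × £0.35/kWh = £2.44

£2.44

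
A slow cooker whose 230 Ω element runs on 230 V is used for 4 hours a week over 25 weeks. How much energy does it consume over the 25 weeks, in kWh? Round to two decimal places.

23.00 kWh

Power = V²/R = 230²/230 = 230 W = 0.23 kW
Runtime = 4 h/week × 25 weeks = 100 h
Energy = 0.23 kW × 100 h = 23 kWh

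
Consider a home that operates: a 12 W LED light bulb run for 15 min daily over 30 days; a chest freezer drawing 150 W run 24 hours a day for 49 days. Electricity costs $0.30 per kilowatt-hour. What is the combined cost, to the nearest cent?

$52.95

LED light bulb: Runtime = 15 min × 30 = 450 min = 7.5 h
LED light bulb: 0.012 kW × 7.5 h = 0.09 kWh
chest freezer: Runtime = 24 h × 49 = 1176 h
chest freezer: 0.15 kW × 1176 h = 176.4 kWh
Total energy = 176.49 kWh
Cost = 176.49 × $0.30 = $52.95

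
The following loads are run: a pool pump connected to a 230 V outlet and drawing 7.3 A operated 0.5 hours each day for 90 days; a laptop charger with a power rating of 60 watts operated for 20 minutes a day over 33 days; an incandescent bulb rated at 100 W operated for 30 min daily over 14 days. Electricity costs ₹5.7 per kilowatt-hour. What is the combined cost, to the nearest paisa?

₹438.42

pool pump: Power = 7.3 A × 230 V = 1679 W = 1.679 kW
pool pump: Runtime = 0.5 h/day × 90 days = 45 h
pool pump: 1.679 kW × 45 h = 75.555 kWh
laptop charger: Runtime = 20 min × 33 = 660 min = 11 h
laptop charger: 0.06 kW × 11 h = 0.66 kWh
incandescent bulb: Runtime = 30 min × 14 = 420 min = 7 h
incandescent bulb: 0.1 kW × 7 h = 0.7 kWh
Total energy = 76.915 kWh
Cost = 76.915 × ₹5.7 = ₹438.42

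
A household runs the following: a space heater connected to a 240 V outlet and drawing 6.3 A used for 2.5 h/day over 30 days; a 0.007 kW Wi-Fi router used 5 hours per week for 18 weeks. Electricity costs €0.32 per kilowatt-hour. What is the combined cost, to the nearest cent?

space heater: Power = 6.3 A × 240 V = 1512 W = 1.512 kW
space heater: Runtime = 2.5 h/day × 30 days = 75 h
space heater: 1.512 kW × 75 h = 113.4 kWh
Wi-Fi router: Runtime = 5 h/week × 18 weeks = 90 h
Wi-Fi router: 0.007 kW × 90 h = 0.63 kWh
Total energy = 114.03 kWh
Cost = 114.03 × €0.32 = €36.49

€36.49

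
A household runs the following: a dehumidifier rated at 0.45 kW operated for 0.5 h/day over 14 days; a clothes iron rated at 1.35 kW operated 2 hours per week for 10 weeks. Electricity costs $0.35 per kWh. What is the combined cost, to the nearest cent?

$10.55

dehumidifier: Runtime = 0.5 h/day × 14 days = 7 h
dehumidifier: 0.45 kW × 7 h = 3.15 kWh
clothes iron: Runtime = 2 h/week × 10 weeks = 20 h
clothes iron: 1.35 kW × 20 h = 27 kWh
Total energy = 30.15 kWh
Cost = 30.15 × $0.35 = $10.55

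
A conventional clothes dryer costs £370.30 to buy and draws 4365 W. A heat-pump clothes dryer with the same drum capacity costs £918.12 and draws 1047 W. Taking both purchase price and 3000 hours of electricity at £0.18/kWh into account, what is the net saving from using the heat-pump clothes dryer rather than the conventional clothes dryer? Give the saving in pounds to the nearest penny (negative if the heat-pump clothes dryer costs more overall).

conventional clothes dryer: £370.30 + (4365/1000) kW × 3000 h × £0.18 = £370.30 + £2357.1 = £2727.4
heat-pump clothes dryer: £918.12 + (1047/1000) kW × 3000 h × £0.18 = £918.12 + £565.38 = £1483.5
Saving = £2727.4 − £1483.5 = £1243.9

£1243.90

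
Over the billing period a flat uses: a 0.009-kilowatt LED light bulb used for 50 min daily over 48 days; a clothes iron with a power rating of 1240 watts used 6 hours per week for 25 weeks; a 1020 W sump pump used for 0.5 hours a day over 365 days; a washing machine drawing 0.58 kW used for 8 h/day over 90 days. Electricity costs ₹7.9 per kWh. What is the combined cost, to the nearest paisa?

₹6241.87

LED light bulb: Runtime = 50 min × 48 = 2400 min = 40 h
LED light bulb: 0.009 kW × 40 h = 0.36 kWh
clothes iron: Runtime = 6 h/week × 25 weeks = 150 h
clothes iron: 1.24 kW × 150 h = 186 kWh
sump pump: Runtime = 0.5 h/day × 365 days = 182.5 h
sump pump: 1.02 kW × 182.5 h = 186.15 kWh
washing machine: Runtime = 8 h/day × 90 days = 720 h
washing machine: 0.58 kW × 720 h = 417.6 kWh
Total energy = 790.11 kWh
Cost = 790.11 × ₹7.9 = ₹6241.87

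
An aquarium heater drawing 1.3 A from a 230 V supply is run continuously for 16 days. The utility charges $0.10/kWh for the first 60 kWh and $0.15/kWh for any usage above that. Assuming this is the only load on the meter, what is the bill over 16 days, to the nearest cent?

Power = 1.3 A × 230 V = 299 W = 0.299 kW
Runtime = 24 h × 16 = 384 h
Energy = 0.299 kW × 384 h = 114.816 kWh
Tier 1 (0–60 kWh): 60 × $0.10 = $6
Above 60 kWh: 54.816 × $0.15 = $8.2224
Bill = $14.22

$14.22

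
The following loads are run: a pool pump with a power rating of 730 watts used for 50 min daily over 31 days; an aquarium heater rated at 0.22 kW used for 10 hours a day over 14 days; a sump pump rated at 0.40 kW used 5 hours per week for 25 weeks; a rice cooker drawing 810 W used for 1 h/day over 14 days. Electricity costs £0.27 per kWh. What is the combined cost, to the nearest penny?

pool pump: Runtime = 50 min × 31 = 1550 min = 25.833333… h
pool pump: 0.73 kW × 25.833333… h = 18.858333… kWh
aquarium heater: Runtime = 10 h/day × 14 days = 140 h
aquarium heater: 0.22 kW × 140 h = 30.8 kWh
sump pump: Runtime = 5 h/week × 25 weeks = 125 h
sump pump: 0.4 kW × 125 h = 50 kWh
rice cooker: Runtime = 1 h/day × 14 days = 14 h
rice cooker: 0.81 kW × 14 h = 11.34 kWh
Total energy = 110.998333… kWh
Cost = 110.998333… × £0.27 = £29.97

£29.97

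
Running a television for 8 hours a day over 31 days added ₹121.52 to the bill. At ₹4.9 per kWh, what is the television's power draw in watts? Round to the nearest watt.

Energy = ₹121.52 ÷ ₹4.9/kWh = 24.8 kWh
Runtime = 8 h/day × 31 days = 248 h
Power = 24.8 kWh ÷ 248 h = 0.1 kW = 100 W

100 W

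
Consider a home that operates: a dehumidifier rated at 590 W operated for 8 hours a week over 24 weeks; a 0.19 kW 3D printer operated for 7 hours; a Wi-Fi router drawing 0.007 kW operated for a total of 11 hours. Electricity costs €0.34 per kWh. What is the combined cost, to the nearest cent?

dehumidifier: Runtime = 8 h/week × 24 weeks = 192 h
dehumidifier: 0.59 kW × 192 h = 113.28 kWh
3D printer: 0.19 kW × 7 h = 1.33 kWh
Wi-Fi router: 0.007 kW × 11 h = 0.077 kWh
Total energy = 114.687 kWh
Cost = 114.687 × €0.34 = €38.99

€38.99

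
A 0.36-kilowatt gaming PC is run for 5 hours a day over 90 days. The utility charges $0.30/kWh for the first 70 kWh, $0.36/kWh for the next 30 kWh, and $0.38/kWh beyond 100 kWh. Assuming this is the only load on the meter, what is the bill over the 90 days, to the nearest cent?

$55.36

Runtime = 5 h/day × 90 days = 450 h
Energy = 0.36 kW × 450 h = 162 kWh
Tier 1 (0–70 kWh): 70 × $0.30 = $21
Tier 2 (70–100 kWh): 30 × $0.36 = $10.8
Above 100 kWh: 62 × $0.38 = $23.56
Bill = $55.36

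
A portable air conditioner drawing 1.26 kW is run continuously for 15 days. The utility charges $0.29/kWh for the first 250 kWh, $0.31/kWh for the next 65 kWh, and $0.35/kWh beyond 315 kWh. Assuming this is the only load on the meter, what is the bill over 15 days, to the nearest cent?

Runtime = 24 h × 15 = 360 h
Energy = 1.26 kW × 360 h = 453.6 kWh
Tier 1 (0–250 kWh): 250 × $0.29 = $72.5
Tier 2 (250–315 kWh): 65 × $0.31 = $20.15
Above 315 kWh: 138.6 × $0.35 = $48.51
Bill = $141.16

$141.16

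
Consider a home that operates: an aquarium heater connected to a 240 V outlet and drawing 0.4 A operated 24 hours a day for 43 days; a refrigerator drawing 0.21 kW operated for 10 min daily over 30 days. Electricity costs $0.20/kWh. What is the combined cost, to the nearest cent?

$20.02

aquarium heater: Power = 0.4 A × 240 V = 96 W = 0.096 kW
aquarium heater: Runtime = 24 h × 43 = 1032 h
aquarium heater: 0.096 kW × 1032 h = 99.072 kWh
refrigerator: Runtime = 10 min × 30 = 300 min = 5 h
refrigerator: 0.21 kW × 5 h = 1.05 kWh
Total energy = 100.122 kWh
Cost = 100.122 × $0.20 = $20.02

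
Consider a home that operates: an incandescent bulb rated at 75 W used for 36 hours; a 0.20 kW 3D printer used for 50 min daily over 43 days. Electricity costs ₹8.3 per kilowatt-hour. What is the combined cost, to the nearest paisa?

₹81.89

incandescent bulb: 0.075 kW × 36 h = 2.7 kWh
3D printer: Runtime = 50 min × 43 = 2150 min = 35.833333… h
3D printer: 0.2 kW × 35.833333… h = 7.166666… kWh
Total energy = 9.866666… kWh
Cost = 9.866666… × ₹8.3 = ₹81.89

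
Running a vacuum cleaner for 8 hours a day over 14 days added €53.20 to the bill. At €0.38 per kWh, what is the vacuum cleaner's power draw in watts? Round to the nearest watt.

Energy = €53.20 ÷ €0.38/kWh = 140 kWh
Runtime = 8 h/day × 14 days = 112 h
Power = 140 kWh ÷ 112 h = 1.25 kW = 1250 W

1250 W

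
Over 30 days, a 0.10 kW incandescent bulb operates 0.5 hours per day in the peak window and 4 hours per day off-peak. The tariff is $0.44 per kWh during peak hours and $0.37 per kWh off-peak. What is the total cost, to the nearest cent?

$5.10

Peak energy = 0.1 kW × 0.5 h × 30 = 1.5 kWh
Off-peak energy = 0.1 kW × 4 h × 30 = 12 kWh
Cost = 1.5 × $0.44 + 12 × $0.37 = $0.66 + $4.44 = $5.10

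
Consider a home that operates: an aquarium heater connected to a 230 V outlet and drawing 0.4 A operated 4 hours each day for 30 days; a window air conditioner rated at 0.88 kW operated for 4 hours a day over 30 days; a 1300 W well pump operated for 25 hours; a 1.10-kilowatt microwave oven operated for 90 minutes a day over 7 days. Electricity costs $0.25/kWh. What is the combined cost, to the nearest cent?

aquarium heater: Power = 0.4 A × 230 V = 92 W = 0.092 kW
aquarium heater: Runtime = 4 h/day × 30 days = 120 h
aquarium heater: 0.092 kW × 120 h = 11.04 kWh
window air conditioner: Runtime = 4 h/day × 30 days = 120 h
window air conditioner: 0.88 kW × 120 h = 105.6 kWh
well pump: 1.3 kW × 25 h = 32.5 kWh
microwave oven: Runtime = 90 min × 7 = 630 min = 10.5 h
microwave oven: 1.1 kW × 10.5 h = 11.55 kWh
Total energy = 160.69 kWh
Cost = 160.69 × $0.25 = $40.17

$40.17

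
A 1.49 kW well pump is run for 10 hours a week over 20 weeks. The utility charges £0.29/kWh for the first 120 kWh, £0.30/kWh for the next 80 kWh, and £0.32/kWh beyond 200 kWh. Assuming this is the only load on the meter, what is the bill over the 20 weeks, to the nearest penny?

Runtime = 10 h/week × 20 weeks = 200 h
Energy = 1.49 kW × 200 h = 298 kWh
Tier 1 (0–120 kWh): 120 × £0.29 = £34.8
Tier 2 (120–200 kWh): 80 × £0.30 = £24
Above 200 kWh: 98 × £0.32 = £31.36
Bill = £90.16

£90.16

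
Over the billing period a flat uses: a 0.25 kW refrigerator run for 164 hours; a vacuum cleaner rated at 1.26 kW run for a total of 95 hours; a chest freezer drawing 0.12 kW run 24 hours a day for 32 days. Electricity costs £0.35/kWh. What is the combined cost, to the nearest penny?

£88.50

refrigerator: 0.25 kW × 164 h = 41 kWh
vacuum cleaner: 1.26 kW × 95 h = 119.7 kWh
chest freezer: Runtime = 24 h × 32 = 768 h
chest freezer: 0.12 kW × 768 h = 92.16 kWh
Total energy = 252.86 kWh
Cost = 252.86 × £0.35 = £88.50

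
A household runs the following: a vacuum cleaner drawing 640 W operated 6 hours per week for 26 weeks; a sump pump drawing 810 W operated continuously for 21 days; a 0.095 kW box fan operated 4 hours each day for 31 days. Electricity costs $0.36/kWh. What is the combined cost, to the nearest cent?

vacuum cleaner: Runtime = 6 h/week × 26 weeks = 156 h
vacuum cleaner: 0.64 kW × 156 h = 99.84 kWh
sump pump: Runtime = 24 h × 21 = 504 h
sump pump: 0.81 kW × 504 h = 408.24 kWh
box fan: Runtime = 4 h/day × 31 days = 124 h
box fan: 0.095 kW × 124 h = 11.78 kWh
Total energy = 519.86 kWh
Cost = 519.86 × $0.36 = $187.15

$187.15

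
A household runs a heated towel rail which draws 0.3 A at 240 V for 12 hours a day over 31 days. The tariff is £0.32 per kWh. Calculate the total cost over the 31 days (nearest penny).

£8.57

Power = 0.3 A × 240 V = 72 W = 0.072 kW
Runtime = 12 h/day × 31 days = 372 h
Energy = 0.072 kW × 372 h = 26.784 kWh
Cost = 26.784 kWh × £0.32/kWh = £8.57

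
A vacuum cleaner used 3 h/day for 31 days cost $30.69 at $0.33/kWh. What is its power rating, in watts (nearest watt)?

1000 W

Energy = $30.69 ÷ $0.33/kWh = 93 kWh
Runtime = 3 h/day × 31 days = 93 h
Power = 93 kWh ÷ 93 h = 1 kW = 1000 W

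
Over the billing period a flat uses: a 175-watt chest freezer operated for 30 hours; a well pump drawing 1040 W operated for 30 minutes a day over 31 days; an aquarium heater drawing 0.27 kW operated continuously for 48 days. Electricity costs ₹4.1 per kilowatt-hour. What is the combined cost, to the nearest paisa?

chest freezer: 0.175 kW × 30 h = 5.25 kWh
well pump: Runtime = 30 min × 31 = 930 min = 15.5 h
well pump: 1.04 kW × 15.5 h = 16.12 kWh
aquarium heater: Runtime = 24 h × 48 = 1152 h
aquarium heater: 0.27 kW × 1152 h = 311.04 kWh
Total energy = 332.41 kWh
Cost = 332.41 × ₹4.1 = ₹1362.88

₹1362.88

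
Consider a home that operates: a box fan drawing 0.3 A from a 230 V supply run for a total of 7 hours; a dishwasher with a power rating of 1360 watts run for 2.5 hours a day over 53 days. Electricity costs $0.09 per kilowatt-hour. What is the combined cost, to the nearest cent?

$16.26

box fan: Power = 0.3 A × 230 V = 69 W = 0.069 kW
box fan: 0.069 kW × 7 h = 0.483 kWh
dishwasher: Runtime = 2.5 h/day × 53 days = 132.5 h
dishwasher: 1.36 kW × 132.5 h = 180.2 kWh
Total energy = 180.683 kWh
Cost = 180.683 × $0.09 = $16.26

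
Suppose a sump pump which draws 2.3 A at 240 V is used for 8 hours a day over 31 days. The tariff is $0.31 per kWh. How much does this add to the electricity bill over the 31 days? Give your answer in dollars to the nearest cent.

Power = 2.3 A × 240 V = 552 W = 0.552 kW
Runtime = 8 h/day × 31 days = 248 h
Energy = 0.552 kW × 248 h = 136.896 kWh
Cost = 136.896 kWh × $0.31/kWh = $42.44

$42.44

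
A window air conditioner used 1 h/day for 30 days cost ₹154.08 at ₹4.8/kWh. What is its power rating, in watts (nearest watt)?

1070 W

Energy = ₹154.08 ÷ ₹4.8/kWh = 32.1 kWh
Runtime = 1 h/day × 30 days = 30 h
Power = 32.1 kWh ÷ 30 h = 1.07 kW = 1070 W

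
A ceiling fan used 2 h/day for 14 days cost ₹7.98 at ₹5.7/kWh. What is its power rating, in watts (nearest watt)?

50 W

Energy = ₹7.98 ÷ ₹5.7/kWh = 1.4 kWh
Runtime = 2 h/day × 14 days = 28 h
Power = 1.4 kWh ÷ 28 h = 0.05 kW = 50 W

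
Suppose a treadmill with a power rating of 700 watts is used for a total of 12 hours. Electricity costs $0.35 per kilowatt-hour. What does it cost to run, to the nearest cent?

Energy = 0.7 kW × 12 h = 8.4 kWh
Cost = 8.4 kWh × $0.35/kWh = $2.94

$2.94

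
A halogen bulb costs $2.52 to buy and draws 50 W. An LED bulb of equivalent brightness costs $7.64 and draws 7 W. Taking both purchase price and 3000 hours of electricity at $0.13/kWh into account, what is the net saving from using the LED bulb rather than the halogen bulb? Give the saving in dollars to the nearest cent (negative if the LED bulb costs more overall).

$11.65

halogen bulb: $2.52 + (50/1000) kW × 3000 h × $0.13 = $2.52 + $19.5 = $22.02
LED bulb: $7.64 + (7/1000) kW × 3000 h × $0.13 = $7.64 + $2.73 = $10.37
Saving = $22.02 − $10.37 = $11.65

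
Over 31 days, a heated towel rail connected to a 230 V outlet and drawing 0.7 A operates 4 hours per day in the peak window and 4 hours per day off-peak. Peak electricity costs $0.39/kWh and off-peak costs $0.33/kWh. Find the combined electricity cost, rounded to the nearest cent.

Power = 0.7 A × 230 V = 161 W = 0.161 kW
Peak energy = 0.161 kW × 4 h × 31 = 19.964 kWh
Off-peak energy = 0.161 kW × 4 h × 31 = 19.964 kWh
Cost = 19.964 × $0.39 + 19.964 × $0.33 = $7.78596 + $6.58812 = $14.37

$14.37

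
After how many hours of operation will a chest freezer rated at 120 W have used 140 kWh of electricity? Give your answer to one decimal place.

Hours = 140 kWh ÷ 0.12 kW = 1166.7 h

1166.7 h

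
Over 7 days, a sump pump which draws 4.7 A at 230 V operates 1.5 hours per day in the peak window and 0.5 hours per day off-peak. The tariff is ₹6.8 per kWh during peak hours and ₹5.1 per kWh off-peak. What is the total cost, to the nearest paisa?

₹96.48

Power = 4.7 A × 230 V = 1081 W = 1.081 kW
Peak energy = 1.081 kW × 1.5 h × 7 = 11.3505 kWh
Off-peak energy = 1.081 kW × 0.5 h × 7 = 3.7835 kWh
Cost = 11.3505 × ₹6.8 + 3.7835 × ₹5.1 = ₹77.1834 + ₹19.29585 = ₹96.48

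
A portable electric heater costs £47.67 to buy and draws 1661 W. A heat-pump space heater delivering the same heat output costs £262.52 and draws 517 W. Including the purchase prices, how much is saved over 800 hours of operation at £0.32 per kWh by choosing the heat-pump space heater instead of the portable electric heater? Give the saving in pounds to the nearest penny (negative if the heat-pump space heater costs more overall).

portable electric heater: £47.67 + (1661/1000) kW × 800 h × £0.32 = £47.67 + £425.216 = £472.886
heat-pump space heater: £262.52 + (517/1000) kW × 800 h × £0.32 = £262.52 + £132.352 = £394.872
Saving = £472.886 − £394.872 = £78.014 → £78.01

£78.01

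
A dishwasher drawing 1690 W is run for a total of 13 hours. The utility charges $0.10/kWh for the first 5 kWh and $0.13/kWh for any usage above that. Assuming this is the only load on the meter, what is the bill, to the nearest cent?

Energy = 1.69 kW × 13 h = 21.97 kWh
Tier 1 (0–5 kWh): 5 × $0.10 = $0.5
Above 5 kWh: 16.97 × $0.13 = $2.2061
Bill = $2.71

$2.71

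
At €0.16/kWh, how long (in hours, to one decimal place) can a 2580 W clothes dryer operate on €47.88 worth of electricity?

Energy available = €47.88 ÷ €0.16/kWh = 299.25 kWh
Hours = 299.25 kWh ÷ 2.58 kW = 116.0 h

116.0 h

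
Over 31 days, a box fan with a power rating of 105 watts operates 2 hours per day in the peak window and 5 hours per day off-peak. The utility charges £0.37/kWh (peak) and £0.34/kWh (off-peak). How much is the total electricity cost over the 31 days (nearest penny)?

Peak energy = 0.105 kW × 2 h × 31 = 6.51 kWh
Off-peak energy = 0.105 kW × 5 h × 31 = 16.275 kWh
Cost = 6.51 × £0.37 + 16.275 × £0.34 = £2.4087 + £5.5335 = £7.94

£7.94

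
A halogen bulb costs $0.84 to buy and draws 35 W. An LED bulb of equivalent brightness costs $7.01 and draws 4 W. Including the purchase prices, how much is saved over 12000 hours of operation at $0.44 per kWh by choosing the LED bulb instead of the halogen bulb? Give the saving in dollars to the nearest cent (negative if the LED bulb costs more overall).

halogen bulb: $0.84 + (35/1000) kW × 12000 h × $0.44 = $0.84 + $184.8 = $185.64
LED bulb: $7.01 + (4/1000) kW × 12000 h × $0.44 = $7.01 + $21.12 = $28.13
Saving = $185.64 − $28.13 = $157.51

$157.51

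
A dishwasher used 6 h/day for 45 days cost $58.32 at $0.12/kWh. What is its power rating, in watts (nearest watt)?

Energy = $58.32 ÷ $0.12/kWh = 486 kWh
Runtime = 6 h/day × 45 days = 270 h
Power = 486 kWh ÷ 270 h = 1.8 kW = 1800 W

1800 W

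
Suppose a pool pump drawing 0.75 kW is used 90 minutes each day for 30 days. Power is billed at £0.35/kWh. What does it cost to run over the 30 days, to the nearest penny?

Runtime = 90 min × 30 = 2700 min = 45 h
Energy = 0.75 kW × 45 h = 33.75 kWh
Cost = 33.75 kWh × £0.35/kWh = £11.81

£11.81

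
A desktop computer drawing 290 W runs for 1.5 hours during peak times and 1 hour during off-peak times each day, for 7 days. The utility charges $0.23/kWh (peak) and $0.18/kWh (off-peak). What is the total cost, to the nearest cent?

$1.07

Peak energy = 0.29 kW × 1.5 h × 7 = 3.045 kWh
Off-peak energy = 0.29 kW × 1 h × 7 = 2.03 kWh
Cost = 3.045 × $0.23 + 2.03 × $0.18 = $0.70035 + $0.3654 = $1.07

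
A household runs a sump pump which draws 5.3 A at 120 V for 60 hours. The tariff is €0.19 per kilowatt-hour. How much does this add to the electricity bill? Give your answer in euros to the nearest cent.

Power = 5.3 A × 120 V = 636 W = 0.636 kW
Energy = 0.636 kW × 60 h = 38.16 kWh
Cost = 38.16 kWh × €0.19/kWh = €7.25

€7.25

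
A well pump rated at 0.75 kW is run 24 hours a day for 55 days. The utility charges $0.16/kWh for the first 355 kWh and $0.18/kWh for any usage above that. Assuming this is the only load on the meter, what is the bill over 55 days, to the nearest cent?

$171.10

Runtime = 24 h × 55 = 1320 h
Energy = 0.75 kW × 1320 h = 990 kWh
Tier 1 (0–355 kWh): 355 × $0.16 = $56.8
Above 355 kWh: 635 × $0.18 = $114.3
Bill = $171.10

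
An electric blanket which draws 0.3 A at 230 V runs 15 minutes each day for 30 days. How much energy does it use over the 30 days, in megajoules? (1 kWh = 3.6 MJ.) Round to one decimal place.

1.9 MJ

Power = 0.3 A × 230 V = 69 W = 0.069 kW
Runtime = 15 min × 30 = 450 min = 7.5 h
Energy = 0.069 kW × 7.5 h = 0.5175 kWh
= 0.5175 × 3.6 MJ = 1.9 MJ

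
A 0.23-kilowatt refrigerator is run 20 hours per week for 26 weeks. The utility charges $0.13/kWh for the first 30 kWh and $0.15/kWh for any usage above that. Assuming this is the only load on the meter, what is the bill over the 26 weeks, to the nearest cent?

Runtime = 20 h/week × 26 weeks = 520 h
Energy = 0.23 kW × 520 h = 119.6 kWh
Tier 1 (0–30 kWh): 30 × $0.13 = $3.9
Above 30 kWh: 89.6 × $0.15 = $13.44
Bill = $17.34

$17.34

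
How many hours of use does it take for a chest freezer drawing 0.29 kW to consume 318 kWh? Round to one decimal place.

1096.6 h

Hours = 318 kWh ÷ 0.29 kW = 1096.6 h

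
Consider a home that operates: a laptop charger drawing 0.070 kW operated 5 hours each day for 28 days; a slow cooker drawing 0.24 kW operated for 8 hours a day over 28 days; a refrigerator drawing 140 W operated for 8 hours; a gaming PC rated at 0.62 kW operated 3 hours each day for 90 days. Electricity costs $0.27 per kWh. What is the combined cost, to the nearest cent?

$62.66

laptop charger: Runtime = 5 h/day × 28 days = 140 h
laptop charger: 0.07 kW × 140 h = 9.8 kWh
slow cooker: Runtime = 8 h/day × 28 days = 224 h
slow cooker: 0.24 kW × 224 h = 53.76 kWh
refrigerator: 0.14 kW × 8 h = 1.12 kWh
gaming PC: Runtime = 3 h/day × 90 days = 270 h
gaming PC: 0.62 kW × 270 h = 167.4 kWh
Total energy = 232.08 kWh
Cost = 232.08 × $0.27 = $62.66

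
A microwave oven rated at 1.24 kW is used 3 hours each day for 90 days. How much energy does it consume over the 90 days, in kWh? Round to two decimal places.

Runtime = 3 h/day × 90 days = 270 h
Energy = 1.24 kW × 270 h = 334.8 kWh

334.80 kWh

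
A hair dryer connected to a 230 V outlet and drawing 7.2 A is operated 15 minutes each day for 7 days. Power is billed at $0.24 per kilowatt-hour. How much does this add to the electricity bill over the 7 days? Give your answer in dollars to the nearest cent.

$0.70

Power = 7.2 A × 230 V = 1656 W = 1.656 kW
Runtime = 15 min × 7 = 105 min = 1.75 h
Energy = 1.656 kW × 1.75 h = 2.898 kWh
Cost = 2.898 kWh × $0.24/kWh = $0.70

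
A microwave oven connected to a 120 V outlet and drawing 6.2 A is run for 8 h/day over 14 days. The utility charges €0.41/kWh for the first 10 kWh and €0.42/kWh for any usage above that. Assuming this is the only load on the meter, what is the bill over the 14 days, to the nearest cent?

Power = 6.2 A × 120 V = 744 W = 0.744 kW
Runtime = 8 h/day × 14 days = 112 h
Energy = 0.744 kW × 112 h = 83.328 kWh
Tier 1 (0–10 kWh): 10 × €0.41 = €4.1
Above 10 kWh: 73.328 × €0.42 = €30.79776
Bill = €34.90

€34.90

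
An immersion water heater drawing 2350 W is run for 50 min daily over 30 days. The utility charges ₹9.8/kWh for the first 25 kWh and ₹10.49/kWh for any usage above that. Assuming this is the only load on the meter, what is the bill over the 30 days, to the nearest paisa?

Runtime = 50 min × 30 = 1500 min = 25 h
Energy = 2.35 kW × 25 h = 58.75 kWh
Tier 1 (0–25 kWh): 25 × ₹9.8 = ₹245
Above 25 kWh: 33.75 × ₹10.49 = ₹354.0375
Bill = ₹599.04

₹599.04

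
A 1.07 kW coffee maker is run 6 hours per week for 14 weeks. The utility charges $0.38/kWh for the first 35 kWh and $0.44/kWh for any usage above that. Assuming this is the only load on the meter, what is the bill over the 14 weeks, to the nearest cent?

Runtime = 6 h/week × 14 weeks = 84 h
Energy = 1.07 kW × 84 h = 89.88 kWh
Tier 1 (0–35 kWh): 35 × $0.38 = $13.3
Above 35 kWh: 54.88 × $0.44 = $24.1472
Bill = $37.45

$37.45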